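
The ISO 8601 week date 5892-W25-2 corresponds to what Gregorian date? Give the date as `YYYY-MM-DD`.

5892-06-21

ISO week 1 of 5892 is the week containing the first Thursday of 5892.
Week 25, day 2 (Tuesday) lands on 5892-06-21.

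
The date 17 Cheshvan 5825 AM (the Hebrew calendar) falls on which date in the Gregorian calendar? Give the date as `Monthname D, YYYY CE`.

Julian Day Number of the source date = 2475221.
Converting JDN 2475221 to the Gregorian calendar gives 27 October 2064 CE.

October 27, 2064 CE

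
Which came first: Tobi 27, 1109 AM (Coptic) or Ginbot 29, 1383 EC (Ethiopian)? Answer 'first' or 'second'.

The two dates have Julian Day Numbers 2229873 and 2229264 respectively.
Since 2229264 < 2229873, the second date comes first.

second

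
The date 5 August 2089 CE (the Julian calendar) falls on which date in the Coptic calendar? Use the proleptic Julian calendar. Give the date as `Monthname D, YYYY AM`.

Mesori 12, 1805 AM

Both dates share Julian Day Number 2484282; in the Coptic calendar that is 12 Mesori 1805 AM.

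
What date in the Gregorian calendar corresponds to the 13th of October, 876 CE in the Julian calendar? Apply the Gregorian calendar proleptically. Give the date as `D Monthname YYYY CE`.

The Julian–Gregorian offset here is 4 days (Julian trailing).
13 October 876 Julian + 4 days → 17 October 876 Gregorian.

17 October 876 CE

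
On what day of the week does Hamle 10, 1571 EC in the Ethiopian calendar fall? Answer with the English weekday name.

Saturday

In the proleptic Gregorian calendar this is 14 July 1579 (JDN 2297972).
Since JDN mod 7 = 5 (0 = Monday), the day is Saturday.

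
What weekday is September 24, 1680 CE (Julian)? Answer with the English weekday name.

In the Gregorian calendar this is 4 October 1680 (JDN 2334945).
2334945 ≡ 4 (mod 7); counting from Monday = 0 gives Friday.

Friday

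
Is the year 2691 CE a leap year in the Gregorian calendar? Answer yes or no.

2691 is not divisible by 4, so it is a common year.

no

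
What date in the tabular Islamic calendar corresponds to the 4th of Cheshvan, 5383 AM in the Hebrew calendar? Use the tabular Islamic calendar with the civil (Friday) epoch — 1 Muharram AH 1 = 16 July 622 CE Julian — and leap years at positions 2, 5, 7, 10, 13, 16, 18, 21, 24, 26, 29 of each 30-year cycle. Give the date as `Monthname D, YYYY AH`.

Both dates share Julian Day Number 2313764; in the tabular Islamic calendar that is 2 Dhu al-Hijjah 1031 AH.

Dhu al-Hijjah 2, 1031 AH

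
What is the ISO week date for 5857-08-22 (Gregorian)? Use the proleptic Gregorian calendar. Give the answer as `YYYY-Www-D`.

The weekday is Saturday (ISO weekday 6).
That Saturday belongs to ISO week 34 of ISO year 5857.

5857-W34-6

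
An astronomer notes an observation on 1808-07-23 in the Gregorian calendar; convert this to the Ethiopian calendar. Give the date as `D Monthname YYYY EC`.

17 Hamle 1800 EC

Julian Day Number of the source date = 2381622.
Converting JDN 2381622 to the Ethiopian calendar gives 17 Hamle 1800 EC.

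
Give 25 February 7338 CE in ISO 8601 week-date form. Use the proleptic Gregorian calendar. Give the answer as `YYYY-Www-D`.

7338-W09-2

The weekday is Tuesday (ISO weekday 2).
That Tuesday belongs to ISO week 9 of ISO year 7338.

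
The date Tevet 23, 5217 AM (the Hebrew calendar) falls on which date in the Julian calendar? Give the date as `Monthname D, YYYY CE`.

The source date corresponds to 29 December 1456 in the proleptic Gregorian calendar (JDN 2253216).
That day falls on 20 December 1456 CE in the Julian calendar.

December 20, 1456 CE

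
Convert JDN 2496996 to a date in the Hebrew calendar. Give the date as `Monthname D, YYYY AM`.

Sivan 28, 5884 AM

The Gregorian equivalent of JDN 2496996 is 10 June 2124.
In the Hebrew calendar that day is Sivan 28, 5884 AM.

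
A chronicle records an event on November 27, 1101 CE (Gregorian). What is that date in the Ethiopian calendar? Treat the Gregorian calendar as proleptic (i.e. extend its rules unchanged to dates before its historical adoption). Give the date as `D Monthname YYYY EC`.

Both dates share Julian Day Number 2123522; in the Ethiopian calendar that is 24 Hidar 1094 EC.

24 Hidar 1094 EC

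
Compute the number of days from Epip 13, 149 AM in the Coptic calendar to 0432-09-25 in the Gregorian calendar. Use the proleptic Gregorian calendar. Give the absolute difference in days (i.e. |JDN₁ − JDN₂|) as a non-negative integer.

286

JDN of the first date = 1879399.
JDN of the second date = 1879113.
|1879113 − 1879399| = 286.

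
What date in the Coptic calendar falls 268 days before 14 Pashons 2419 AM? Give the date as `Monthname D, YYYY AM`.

Mesori 21, 2418 AM

The starting date is JDN 2708457; 2708457 − 268 = 2708189.
JDN 2708189 corresponds to Mesori 21, 2418 AM.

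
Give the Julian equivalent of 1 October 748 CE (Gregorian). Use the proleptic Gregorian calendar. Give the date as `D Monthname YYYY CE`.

The Julian–Gregorian offset here is 4 days (Julian trailing).
1 October 748 Gregorian − 4 days → 27 September 748 Julian.

27 September 748 CE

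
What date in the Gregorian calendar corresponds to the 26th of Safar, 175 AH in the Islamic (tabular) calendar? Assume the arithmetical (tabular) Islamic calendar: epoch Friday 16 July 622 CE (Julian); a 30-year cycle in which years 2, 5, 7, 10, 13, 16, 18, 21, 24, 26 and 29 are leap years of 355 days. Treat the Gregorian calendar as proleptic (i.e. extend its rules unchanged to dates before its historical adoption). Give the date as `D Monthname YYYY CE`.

Both dates share Julian Day Number 2010155; in the Gregorian calendar that is 8 July 791 CE.

8 July 791 CE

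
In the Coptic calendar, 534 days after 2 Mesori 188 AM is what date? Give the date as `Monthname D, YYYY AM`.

Tobi 16, 190 AM

The starting date is JDN 1893663; 1893663 + 534 = 1894197.
JDN 1894197 corresponds to Tobi 16, 190 AM.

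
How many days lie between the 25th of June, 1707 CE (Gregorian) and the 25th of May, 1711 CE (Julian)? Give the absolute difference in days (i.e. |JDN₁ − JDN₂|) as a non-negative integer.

1441

First date → JDN 2344704; second date → JDN 2346145.
The interval is |2344704 − 2346145| = 1441 days.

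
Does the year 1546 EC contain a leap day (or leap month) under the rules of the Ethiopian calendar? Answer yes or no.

no

1546 mod 4 = 2; in the Ethiopian calendar a year is leap when year mod 4 = 3, so it is a common year.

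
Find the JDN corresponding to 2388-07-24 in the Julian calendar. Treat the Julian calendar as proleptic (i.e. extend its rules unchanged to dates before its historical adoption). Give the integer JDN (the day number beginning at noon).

2593480

In the Gregorian calendar the same day is 9 August 2388.
JDN 2400001 is 17 November 1858 CE (Gregorian), MJD 0; the target day is +193479 days from there, so JDN = 2593480.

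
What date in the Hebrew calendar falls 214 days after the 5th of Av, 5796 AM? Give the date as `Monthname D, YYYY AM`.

Counting 214 days forward from JDN 2464904 reaches JDN 2465118, which is Adar 13, 5797 AM.

Adar 13, 5797 AM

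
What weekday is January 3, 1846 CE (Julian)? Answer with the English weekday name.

Thursday

In the Gregorian calendar this is 15 January 1846 (JDN 2395312).
JDN 2395312 mod 7 = 3, and JDN 0 was a Monday, so this is a Thursday.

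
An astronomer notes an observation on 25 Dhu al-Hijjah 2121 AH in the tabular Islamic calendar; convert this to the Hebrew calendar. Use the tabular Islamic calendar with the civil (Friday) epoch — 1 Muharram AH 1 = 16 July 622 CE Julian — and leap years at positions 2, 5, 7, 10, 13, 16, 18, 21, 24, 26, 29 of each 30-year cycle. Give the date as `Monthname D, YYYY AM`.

Julian Day Number of the source date = 2700046.
Converting JDN 2700046 to the Hebrew calendar gives 25 Iyar 6440 AM.

Iyar 25, 6440 AM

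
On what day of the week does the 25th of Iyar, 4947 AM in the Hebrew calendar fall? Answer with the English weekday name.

This is JDN 2154734 (12 May 1187 Gregorian).
2154734 ≡ 1 (mod 7); counting from Monday = 0 gives Tuesday.

Tuesday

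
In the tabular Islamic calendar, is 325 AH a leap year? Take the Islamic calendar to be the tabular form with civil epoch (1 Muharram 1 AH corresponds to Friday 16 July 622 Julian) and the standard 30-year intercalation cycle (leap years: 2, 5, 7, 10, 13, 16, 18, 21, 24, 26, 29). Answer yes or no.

Year 325 AH is year 25 of its 30-year cycle; leap positions are 2, 5, 7, 10, 13, 16, 18, 21, 24, 26, 29, so it is a common year (354 days).

no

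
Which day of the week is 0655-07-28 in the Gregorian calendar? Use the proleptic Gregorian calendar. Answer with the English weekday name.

Saturday

JDN 1960502 mod 7 = 5, and JDN 0 was a Monday, so this is a Saturday.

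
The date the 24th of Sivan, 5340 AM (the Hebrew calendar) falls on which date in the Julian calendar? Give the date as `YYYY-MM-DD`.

Julian Day Number of the source date = 2298311.
Converting JDN 2298311 to the Julian calendar gives 7 June 1580 CE.

1580-06-07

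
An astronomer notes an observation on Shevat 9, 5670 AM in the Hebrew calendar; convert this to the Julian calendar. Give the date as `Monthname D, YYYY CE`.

January 6, 1910 CE

Both dates share Julian Day Number 2418691; in the Julian calendar that is 6 January 1910 CE.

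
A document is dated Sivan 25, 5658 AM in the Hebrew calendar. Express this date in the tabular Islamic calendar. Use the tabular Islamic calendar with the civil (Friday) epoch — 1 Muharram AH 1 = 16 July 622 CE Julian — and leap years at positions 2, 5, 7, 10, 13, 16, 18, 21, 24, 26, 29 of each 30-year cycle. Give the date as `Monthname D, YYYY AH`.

The source date corresponds to 15 June 1898 in the Gregorian calendar (JDN 2414456).
That day falls on 25 Muharram 1316 AH in the tabular Islamic calendar.

Muharram 25, 1316 AH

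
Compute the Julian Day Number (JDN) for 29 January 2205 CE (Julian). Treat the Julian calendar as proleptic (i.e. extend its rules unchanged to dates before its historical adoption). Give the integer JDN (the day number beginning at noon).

Equivalently 13 February 2205 (Gregorian).
JDN 2299161 is 15 October 1582 CE (Gregorian); the target day is +227302 days from there, so JDN = 2526463.

2526463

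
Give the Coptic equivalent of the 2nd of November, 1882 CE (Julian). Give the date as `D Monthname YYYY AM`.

6 Hathor 1599 AM

The source date corresponds to 14 November 1882 in the Gregorian calendar (JDN 2408764).
That day falls on 6 Hathor 1599 AM in the Coptic calendar.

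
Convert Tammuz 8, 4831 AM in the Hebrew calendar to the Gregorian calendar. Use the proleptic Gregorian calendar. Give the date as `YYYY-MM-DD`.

1071-06-15

Both dates share Julian Day Number 2112400; in the Gregorian calendar that is 15 June 1071 CE.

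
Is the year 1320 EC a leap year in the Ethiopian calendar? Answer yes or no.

1320 mod 4 = 0; in the Ethiopian calendar a year is leap when year mod 4 = 3, so it is a common year.

no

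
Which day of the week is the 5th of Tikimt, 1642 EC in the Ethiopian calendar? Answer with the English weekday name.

In the Gregorian calendar this is 12 October 1649 (JDN 2323630).
Since JDN mod 7 = 1 (0 = Monday), the day is Tuesday.

Tuesday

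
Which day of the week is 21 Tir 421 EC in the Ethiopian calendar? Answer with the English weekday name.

In the proleptic Gregorian calendar this is 17 January 429 (JDN 1877766).
Since JDN mod 7 = 2 (0 = Monday), the day is Wednesday.

Wednesday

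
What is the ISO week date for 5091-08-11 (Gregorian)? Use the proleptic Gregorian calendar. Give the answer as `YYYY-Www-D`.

5091-W33-2

The weekday is Tuesday (ISO weekday 2).
That Tuesday belongs to ISO week 33 of ISO year 5091.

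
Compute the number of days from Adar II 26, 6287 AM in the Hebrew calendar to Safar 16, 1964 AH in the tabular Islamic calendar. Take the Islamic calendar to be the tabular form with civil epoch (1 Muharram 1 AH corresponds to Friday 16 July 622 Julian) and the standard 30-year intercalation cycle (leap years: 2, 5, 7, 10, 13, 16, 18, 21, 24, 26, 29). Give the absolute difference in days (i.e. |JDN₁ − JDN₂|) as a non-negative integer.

9

JDN of the first date = 2644116.
JDN of the second date = 2644107.
|2644107 − 2644116| = 9.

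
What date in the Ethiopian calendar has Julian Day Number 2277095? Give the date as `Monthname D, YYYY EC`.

Ginbot 12, 1514 EC

JDN 2277095 is 17 May 1522 in the proleptic Gregorian calendar.
In the Ethiopian calendar that day is Ginbot 12, 1514 EC.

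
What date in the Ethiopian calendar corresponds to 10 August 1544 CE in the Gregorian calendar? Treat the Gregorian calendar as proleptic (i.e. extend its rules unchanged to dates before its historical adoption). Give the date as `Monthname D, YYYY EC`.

Nehase 7, 1536 EC

Both dates share Julian Day Number 2285216; in the Ethiopian calendar that is 7 Nehase 1536 EC.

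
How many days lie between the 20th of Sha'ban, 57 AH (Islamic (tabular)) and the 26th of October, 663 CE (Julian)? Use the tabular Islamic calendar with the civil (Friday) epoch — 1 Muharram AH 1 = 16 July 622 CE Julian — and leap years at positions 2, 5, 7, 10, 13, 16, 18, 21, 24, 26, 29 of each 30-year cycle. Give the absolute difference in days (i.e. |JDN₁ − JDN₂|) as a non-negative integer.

First date → JDN 1968511; second date → JDN 1963517.
The interval is |1968511 − 1963517| = 4994 days.

4994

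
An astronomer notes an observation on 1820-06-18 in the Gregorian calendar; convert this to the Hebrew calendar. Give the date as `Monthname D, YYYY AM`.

Both dates share Julian Day Number 2385970; in the Hebrew calendar that is 6 Tammuz 5580 AM.

Tammuz 6, 5580 AM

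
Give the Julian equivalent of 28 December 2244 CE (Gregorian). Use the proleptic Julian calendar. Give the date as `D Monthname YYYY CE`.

The Julian–Gregorian offset here is 15 days (Julian trailing).
28 December 2244 Gregorian − 15 days → 13 December 2244 Julian.

13 December 2244 CE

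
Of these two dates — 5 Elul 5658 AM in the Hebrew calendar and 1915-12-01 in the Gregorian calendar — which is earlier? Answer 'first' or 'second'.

First date → JDN 2414525; second date → JDN 2420833.
JDN 2414525 < JDN 2420833, so the first date is earlier.

first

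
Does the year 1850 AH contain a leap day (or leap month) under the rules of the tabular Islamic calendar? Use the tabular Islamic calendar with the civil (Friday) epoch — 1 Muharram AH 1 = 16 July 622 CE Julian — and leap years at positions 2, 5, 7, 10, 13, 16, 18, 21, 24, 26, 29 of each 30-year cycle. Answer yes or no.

Year 1850 AH is year 20 of its 30-year cycle; leap positions are 2, 5, 7, 10, 13, 16, 18, 21, 24, 26, 29, so it is a common year (354 days).

no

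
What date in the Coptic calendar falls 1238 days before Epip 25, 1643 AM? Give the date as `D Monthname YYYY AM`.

The starting date is JDN 2425094; 2425094 − 1238 = 2423856.
JDN 2423856 corresponds to 2 Paremhat 1640 AM.

2 Paremhat 1640 AM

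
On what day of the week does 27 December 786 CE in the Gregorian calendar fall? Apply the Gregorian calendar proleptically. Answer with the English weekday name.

Saturday

2008501 ≡ 5 (mod 7); counting from Monday = 0 gives Saturday.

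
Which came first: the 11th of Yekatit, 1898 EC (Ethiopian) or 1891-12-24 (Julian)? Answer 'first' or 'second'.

Converting both to JDN: 2417260 vs 2412103; the smaller is the second.

second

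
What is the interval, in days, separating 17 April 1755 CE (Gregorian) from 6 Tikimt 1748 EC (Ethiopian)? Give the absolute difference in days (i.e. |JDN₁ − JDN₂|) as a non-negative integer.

First date → JDN 2362167; second date → JDN 2362348.
The interval is |2362167 − 2362348| = 181 days.

181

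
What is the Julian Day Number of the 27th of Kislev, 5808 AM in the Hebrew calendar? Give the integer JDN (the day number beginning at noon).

2469060

Equivalently 15 December 2047 (Gregorian).
JDN 2451545 is 1 January 2000 CE (Gregorian); the target day is +17515 days from there, so JDN = 2469060.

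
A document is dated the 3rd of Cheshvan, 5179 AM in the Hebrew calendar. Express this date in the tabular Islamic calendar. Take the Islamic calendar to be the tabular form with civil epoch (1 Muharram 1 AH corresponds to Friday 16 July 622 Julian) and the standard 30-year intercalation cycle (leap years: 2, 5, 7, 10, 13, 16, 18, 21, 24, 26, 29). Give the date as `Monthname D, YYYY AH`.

Ramadan 2, 821 AH

The source date corresponds to 12 October 1418 in the proleptic Gregorian calendar (JDN 2239258).
That day falls on 2 Ramadan 821 AH in the tabular Islamic calendar.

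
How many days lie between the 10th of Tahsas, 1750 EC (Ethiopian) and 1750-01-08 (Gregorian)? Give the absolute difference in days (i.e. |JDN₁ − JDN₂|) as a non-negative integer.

JDN of the first date = 2363142.
JDN of the second date = 2360242.
|2360242 − 2363142| = 2900.

2900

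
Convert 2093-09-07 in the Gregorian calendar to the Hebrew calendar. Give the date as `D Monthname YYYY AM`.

Julian Day Number of the source date = 2485763.
Converting JDN 2485763 to the Hebrew calendar gives 16 Elul 5853 AM.

16 Elul 5853 AM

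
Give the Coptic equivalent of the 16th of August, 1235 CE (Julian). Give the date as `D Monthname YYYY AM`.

Julian Day Number of the source date = 2172369.
Converting JDN 2172369 to the Coptic calendar gives 23 Mesori 951 AM.

23 Mesori 951 AM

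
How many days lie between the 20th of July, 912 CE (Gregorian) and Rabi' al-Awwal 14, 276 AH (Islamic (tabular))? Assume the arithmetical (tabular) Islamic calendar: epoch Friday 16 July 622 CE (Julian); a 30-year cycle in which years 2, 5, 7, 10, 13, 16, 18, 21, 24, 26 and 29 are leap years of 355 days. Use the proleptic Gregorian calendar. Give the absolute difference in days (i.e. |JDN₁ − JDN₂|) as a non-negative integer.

First date → JDN 2054362; second date → JDN 2045963.
The interval is |2054362 − 2045963| = 8399 days.

8399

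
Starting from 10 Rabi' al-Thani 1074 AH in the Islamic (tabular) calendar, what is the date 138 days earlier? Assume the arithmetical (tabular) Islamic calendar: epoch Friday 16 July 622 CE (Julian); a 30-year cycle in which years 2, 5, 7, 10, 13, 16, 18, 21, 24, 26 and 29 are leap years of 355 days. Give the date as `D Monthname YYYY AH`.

20 Dhu al-Qa'dah 1073 AH

Counting 138 days back from JDN 2328773 reaches JDN 2328635, which is 20 Dhu al-Qa'dah 1073 AH.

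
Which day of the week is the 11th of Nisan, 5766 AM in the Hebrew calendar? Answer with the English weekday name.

This is JDN 2453835 (9 April 2006 Gregorian).
2453835 ≡ 6 (mod 7); counting from Monday = 0 gives Sunday.

Sunday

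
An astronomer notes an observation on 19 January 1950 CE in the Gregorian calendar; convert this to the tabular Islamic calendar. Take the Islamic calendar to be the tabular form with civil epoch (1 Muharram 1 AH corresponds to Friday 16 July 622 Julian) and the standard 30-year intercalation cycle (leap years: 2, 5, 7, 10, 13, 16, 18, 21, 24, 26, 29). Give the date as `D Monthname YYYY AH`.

29 Rabi' al-Awwal 1369 AH

Julian Day Number of the source date = 2433301.
Converting JDN 2433301 to the tabular Islamic calendar gives 29 Rabi' al-Awwal 1369 AH.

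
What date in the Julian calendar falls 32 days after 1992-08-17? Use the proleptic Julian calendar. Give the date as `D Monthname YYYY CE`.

JDN of 1992-08-17 = 2448865.
2448865 + 32 = 2448897.
JDN 2448897 in the Julian calendar is 18 September 1992 CE.

18 September 1992 CE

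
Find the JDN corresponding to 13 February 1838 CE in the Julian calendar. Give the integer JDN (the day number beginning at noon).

2392431

Equivalently 25 February 1838 (Gregorian).
JDN 2400001 is 17 November 1858 CE (Gregorian), MJD 0; the target day is −7570 days from there, so JDN = 2392431.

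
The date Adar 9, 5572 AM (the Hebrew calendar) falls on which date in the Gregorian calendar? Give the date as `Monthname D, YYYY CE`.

February 22, 1812 CE

Julian Day Number of the source date = 2382931.
Converting JDN 2382931 to the Gregorian calendar gives 22 February 1812 CE.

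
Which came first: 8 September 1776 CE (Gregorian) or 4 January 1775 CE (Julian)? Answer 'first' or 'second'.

First date → JDN 2369982; second date → JDN 2369380.
JDN 2369380 < JDN 2369982, so the second date is earlier.

second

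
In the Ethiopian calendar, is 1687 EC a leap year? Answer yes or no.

1687 mod 4 = 3; in the Ethiopian calendar a year is leap when year mod 4 = 3, so it is a leap year.

yes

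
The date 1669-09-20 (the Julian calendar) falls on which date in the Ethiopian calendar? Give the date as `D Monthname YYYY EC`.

Both dates share Julian Day Number 2330923; in the Ethiopian calendar that is 23 Meskerem 1662 EC.

23 Meskerem 1662 EC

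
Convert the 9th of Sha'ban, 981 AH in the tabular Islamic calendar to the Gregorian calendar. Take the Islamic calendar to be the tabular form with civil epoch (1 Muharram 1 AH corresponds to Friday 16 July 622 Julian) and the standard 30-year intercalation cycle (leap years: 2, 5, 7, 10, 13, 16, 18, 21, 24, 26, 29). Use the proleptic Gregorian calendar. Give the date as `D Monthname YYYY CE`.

14 December 1573 CE

Julian Day Number of the source date = 2295934.
Converting JDN 2295934 to the Gregorian calendar gives 14 December 1573 CE.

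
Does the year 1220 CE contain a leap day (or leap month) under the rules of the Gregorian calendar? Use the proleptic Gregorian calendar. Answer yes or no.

yes

1220 is divisible by 4 and not by 100, so it is a leap year.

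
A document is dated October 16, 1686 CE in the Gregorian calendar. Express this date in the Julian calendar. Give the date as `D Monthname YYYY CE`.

At this point the Julian calendar is 10 days behind the Gregorian.
16 October 1686 Gregorian − 10 days → 6 October 1686 Julian.

6 October 1686 CE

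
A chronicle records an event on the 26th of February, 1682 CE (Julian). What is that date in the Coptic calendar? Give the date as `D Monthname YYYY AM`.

The source date corresponds to 8 March 1682 in the Gregorian calendar (JDN 2335465).
That day falls on 2 Paremhat 1398 AM in the Coptic calendar.

2 Paremhat 1398 AM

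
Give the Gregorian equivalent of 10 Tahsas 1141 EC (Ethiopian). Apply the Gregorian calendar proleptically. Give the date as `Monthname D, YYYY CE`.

December 13, 1148 CE

Julian Day Number of the source date = 2140705.
Converting JDN 2140705 to the Gregorian calendar gives 13 December 1148 CE.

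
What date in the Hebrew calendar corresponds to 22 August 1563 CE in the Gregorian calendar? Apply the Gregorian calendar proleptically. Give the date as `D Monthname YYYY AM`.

Julian Day Number of the source date = 2292167.
Converting JDN 2292167 to the Hebrew calendar gives 23 Av 5323 AM.

23 Av 5323 AM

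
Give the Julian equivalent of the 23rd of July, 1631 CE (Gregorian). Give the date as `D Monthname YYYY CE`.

At this point the Julian calendar is 10 days behind the Gregorian.
23 July 1631 Gregorian − 10 days → 13 July 1631 Julian.

13 July 1631 CE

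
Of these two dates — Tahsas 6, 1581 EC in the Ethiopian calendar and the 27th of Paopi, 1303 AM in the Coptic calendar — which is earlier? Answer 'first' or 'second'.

Converting both to JDN: 2301411 vs 2300641; the smaller is the second.

second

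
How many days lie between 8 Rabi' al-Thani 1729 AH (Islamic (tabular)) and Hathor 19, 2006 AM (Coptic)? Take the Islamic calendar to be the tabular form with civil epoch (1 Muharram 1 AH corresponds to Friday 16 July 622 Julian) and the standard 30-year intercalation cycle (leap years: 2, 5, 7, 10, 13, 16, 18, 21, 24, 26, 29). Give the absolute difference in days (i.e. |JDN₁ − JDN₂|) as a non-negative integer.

JDN of the first date = 2560882.
JDN of the second date = 2557434.
|2557434 − 2560882| = 3448.

3448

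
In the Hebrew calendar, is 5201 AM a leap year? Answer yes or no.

yes

Hebrew year 5201 is year 14 of its 19-year Metonic cycle; leap years are at positions 3, 6, 8, 11, 14, 17, 19, so it is a leap year (13 months).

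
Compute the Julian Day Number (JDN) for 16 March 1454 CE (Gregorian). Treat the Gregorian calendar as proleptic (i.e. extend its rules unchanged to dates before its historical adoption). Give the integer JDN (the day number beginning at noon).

2252197

JDN 2400001 is 17 November 1858 CE (Gregorian), MJD 0; the target day is −147804 days from there, so JDN = 2252197.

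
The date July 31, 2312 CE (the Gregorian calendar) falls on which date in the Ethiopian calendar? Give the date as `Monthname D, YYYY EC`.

Hamle 21, 2304 EC

Julian Day Number of the source date = 2565712.
Converting JDN 2565712 to the Ethiopian calendar gives 21 Hamle 2304 EC.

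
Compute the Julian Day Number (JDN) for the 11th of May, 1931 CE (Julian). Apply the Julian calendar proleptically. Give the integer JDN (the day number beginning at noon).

2426486

In the Gregorian calendar the same day is 24 May 1931.
JDN 2299161 is 15 October 1582 CE (Gregorian); the target day is +127325 days from there, so JDN = 2426486.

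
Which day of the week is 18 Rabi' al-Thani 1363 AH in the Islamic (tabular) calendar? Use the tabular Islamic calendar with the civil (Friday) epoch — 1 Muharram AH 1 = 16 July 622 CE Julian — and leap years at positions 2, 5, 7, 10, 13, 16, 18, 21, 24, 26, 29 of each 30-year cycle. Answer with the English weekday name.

In the Gregorian calendar this is 12 April 1944 (JDN 2431193).
2431193 ≡ 2 (mod 7); counting from Monday = 0 gives Wednesday.

Wednesday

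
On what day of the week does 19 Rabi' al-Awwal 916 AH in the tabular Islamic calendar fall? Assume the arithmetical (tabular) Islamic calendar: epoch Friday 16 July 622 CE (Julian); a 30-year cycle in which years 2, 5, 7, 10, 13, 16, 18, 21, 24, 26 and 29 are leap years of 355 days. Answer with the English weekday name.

In the proleptic Gregorian calendar this is 6 July 1510 (JDN 2272762).
2272762 ≡ 2 (mod 7); counting from Monday = 0 gives Wednesday.

Wednesday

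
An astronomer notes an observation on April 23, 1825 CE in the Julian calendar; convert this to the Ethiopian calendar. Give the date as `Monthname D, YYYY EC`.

Miyazya 28, 1817 EC

The source date corresponds to 5 May 1825 in the Gregorian calendar (JDN 2387752).
That day falls on 28 Miyazya 1817 EC in the Ethiopian calendar.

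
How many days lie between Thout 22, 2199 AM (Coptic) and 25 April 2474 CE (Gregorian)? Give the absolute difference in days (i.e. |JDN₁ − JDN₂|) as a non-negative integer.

JDN of the first date = 2627870.
JDN of the second date = 2624785.
|2624785 − 2627870| = 3085.

3085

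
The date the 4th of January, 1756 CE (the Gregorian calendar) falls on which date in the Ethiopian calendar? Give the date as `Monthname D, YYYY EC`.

Julian Day Number of the source date = 2362429.
Converting JDN 2362429 to the Ethiopian calendar gives 27 Tahsas 1748 EC.

Tahsas 27, 1748 EC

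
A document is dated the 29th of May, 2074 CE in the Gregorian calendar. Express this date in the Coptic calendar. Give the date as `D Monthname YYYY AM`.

21 Pashons 1790 AM

Both dates share Julian Day Number 2478722; in the Coptic calendar that is 21 Pashons 1790 AM.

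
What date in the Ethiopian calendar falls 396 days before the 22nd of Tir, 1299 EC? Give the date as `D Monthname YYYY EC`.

21 Tahsas 1298 EC

Counting 396 days back from JDN 2198456 reaches JDN 2198060, which is 21 Tahsas 1298 EC.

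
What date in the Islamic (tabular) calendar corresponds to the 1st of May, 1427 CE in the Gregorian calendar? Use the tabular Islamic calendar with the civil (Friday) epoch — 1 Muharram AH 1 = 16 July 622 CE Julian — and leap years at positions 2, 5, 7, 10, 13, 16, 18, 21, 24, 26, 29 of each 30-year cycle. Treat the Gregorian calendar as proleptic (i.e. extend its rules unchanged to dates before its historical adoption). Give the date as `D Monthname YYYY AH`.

24 Jumada al-Thani 830 AH

Julian Day Number of the source date = 2242381.
Converting JDN 2242381 to the tabular Islamic calendar gives 24 Jumada al-Thani 830 AH.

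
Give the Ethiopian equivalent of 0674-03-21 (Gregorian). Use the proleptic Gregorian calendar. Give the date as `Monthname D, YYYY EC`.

Both dates share Julian Day Number 1967313; in the Ethiopian calendar that is 22 Megabit 666 EC.

Megabit 22, 666 EC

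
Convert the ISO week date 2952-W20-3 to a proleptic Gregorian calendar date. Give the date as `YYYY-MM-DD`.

ISO week 1 of 2952 is the week containing the first Thursday of 2952.
Week 20, day 3 (Wednesday) lands on 2952-05-17.

2952-05-17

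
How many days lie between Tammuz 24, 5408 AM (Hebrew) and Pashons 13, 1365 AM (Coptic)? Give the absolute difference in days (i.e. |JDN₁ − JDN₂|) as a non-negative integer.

JDN of the first date = 2323175.
JDN of the second date = 2323483.
|2323483 − 2323175| = 308.

308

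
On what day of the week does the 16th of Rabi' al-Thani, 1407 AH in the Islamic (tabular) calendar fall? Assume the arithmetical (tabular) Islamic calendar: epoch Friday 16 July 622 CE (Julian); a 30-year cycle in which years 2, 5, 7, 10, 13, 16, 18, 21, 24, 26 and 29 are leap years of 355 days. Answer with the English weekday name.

Friday

In the Gregorian calendar this is 19 December 1986 (JDN 2446784).
JDN 2446784 mod 7 = 4, and JDN 0 was a Monday, so this is a Friday.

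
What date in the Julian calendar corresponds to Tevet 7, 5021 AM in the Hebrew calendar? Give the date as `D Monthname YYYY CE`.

Julian Day Number of the source date = 2181618.
Converting JDN 2181618 to the Julian calendar gives 11 December 1260 CE.

11 December 1260 CE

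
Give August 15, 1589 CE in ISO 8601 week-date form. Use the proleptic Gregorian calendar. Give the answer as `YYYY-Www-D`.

1589-W33-2

The weekday is Tuesday (ISO weekday 2).
That Tuesday belongs to ISO week 33 of ISO year 1589.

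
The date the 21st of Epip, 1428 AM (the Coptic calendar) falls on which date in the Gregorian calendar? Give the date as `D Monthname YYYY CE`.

26 July 1712 CE

Julian Day Number of the source date = 2346562.
Converting JDN 2346562 to the Gregorian calendar gives 26 July 1712 CE.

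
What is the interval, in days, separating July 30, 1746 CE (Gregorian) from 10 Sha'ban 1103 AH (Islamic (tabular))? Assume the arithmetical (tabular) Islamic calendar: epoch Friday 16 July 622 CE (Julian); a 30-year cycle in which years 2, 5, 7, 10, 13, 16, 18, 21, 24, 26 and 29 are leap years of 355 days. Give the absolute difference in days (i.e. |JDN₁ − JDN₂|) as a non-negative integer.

JDN of the first date = 2358984.
JDN of the second date = 2339168.
|2339168 − 2358984| = 19816.

19816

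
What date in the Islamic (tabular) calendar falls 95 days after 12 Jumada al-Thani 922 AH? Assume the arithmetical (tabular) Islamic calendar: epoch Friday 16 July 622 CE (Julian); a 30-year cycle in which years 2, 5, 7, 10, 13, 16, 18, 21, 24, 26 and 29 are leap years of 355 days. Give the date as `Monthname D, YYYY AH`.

Ramadan 19, 922 AH

JDN of 12 Jumada al-Thani 922 AH = 2274971.
2274971 + 95 = 2275066.
JDN 2275066 in the tabular Islamic calendar is Ramadan 19, 922 AH.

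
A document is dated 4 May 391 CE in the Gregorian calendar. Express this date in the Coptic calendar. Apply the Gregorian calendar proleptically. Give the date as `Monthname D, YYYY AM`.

Julian Day Number of the source date = 1863993.
Converting JDN 1863993 to the Coptic calendar gives 8 Pashons 107 AM.

Pashons 8, 107 AM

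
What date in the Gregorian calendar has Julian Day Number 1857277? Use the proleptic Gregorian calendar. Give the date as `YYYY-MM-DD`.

JDN 2451545 is 1 Jan 2000; 1857277 is −594268 days from there.

0372-12-13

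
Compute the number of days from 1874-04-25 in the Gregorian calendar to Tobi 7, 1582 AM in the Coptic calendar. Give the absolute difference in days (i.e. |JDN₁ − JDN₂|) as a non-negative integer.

JDN of the first date = 2405639.
JDN of the second date = 2402616.
|2402616 − 2405639| = 3023.

3023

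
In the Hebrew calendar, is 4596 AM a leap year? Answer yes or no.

Hebrew year 4596 is year 17 of its 19-year Metonic cycle; leap years are at positions 3, 6, 8, 11, 14, 17, 19, so it is a leap year (13 months).

yes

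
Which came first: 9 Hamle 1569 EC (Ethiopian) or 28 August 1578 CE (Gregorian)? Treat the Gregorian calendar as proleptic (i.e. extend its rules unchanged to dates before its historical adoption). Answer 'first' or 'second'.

First date → JDN 2297241; second date → JDN 2297652.
JDN 2297241 < JDN 2297652, so the first date is earlier.

first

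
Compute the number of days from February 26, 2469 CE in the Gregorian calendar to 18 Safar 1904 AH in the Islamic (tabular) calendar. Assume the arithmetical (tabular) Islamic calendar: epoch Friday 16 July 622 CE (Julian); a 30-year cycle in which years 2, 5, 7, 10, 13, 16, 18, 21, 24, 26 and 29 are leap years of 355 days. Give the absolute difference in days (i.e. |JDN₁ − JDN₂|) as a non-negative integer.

54

JDN of the first date = 2622901.
JDN of the second date = 2622847.
|2622847 − 2622901| = 54.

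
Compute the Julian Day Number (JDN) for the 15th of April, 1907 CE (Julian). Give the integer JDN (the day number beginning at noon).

In the Gregorian calendar the same day is 28 April 1907.
JDN 2299161 is 15 October 1582 CE (Gregorian); the target day is +118533 days from there, so JDN = 2417694.

2417694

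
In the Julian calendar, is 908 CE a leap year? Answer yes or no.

908 mod 4 = 0, so it is a leap year in the Julian calendar.

yes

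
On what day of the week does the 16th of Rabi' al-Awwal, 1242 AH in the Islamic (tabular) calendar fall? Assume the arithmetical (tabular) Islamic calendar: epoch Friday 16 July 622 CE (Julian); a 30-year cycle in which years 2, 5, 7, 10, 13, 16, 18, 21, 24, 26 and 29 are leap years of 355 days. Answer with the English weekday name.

Wednesday

This is JDN 2388283 (18 October 1826 Gregorian).
JDN 2388283 mod 7 = 2, and JDN 0 was a Monday, so this is a Wednesday.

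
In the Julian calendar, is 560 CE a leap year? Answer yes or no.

yes

560 mod 4 = 0, so it is a leap year in the Julian calendar.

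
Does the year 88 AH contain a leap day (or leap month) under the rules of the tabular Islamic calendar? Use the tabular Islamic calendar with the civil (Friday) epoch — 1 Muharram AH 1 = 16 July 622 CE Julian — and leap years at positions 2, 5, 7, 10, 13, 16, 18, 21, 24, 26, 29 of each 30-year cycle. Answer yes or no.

Year 88 AH is year 28 of its 30-year cycle; leap positions are 2, 5, 7, 10, 13, 16, 18, 21, 24, 26, 29, so it is a common year (354 days).

no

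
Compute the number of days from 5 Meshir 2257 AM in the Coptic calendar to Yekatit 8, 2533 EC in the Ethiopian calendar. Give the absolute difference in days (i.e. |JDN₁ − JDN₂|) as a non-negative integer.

3

JDN of the first date = 2649188.
JDN of the second date = 2649191.
|2649191 − 2649188| = 3.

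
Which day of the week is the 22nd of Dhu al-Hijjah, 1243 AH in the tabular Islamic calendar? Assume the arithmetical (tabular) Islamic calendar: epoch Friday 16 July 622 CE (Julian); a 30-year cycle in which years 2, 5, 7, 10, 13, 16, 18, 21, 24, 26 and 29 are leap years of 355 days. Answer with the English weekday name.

Saturday

Equivalently 5 July 1828 Gregorian, JDN 2388909.
2388909 ≡ 5 (mod 7); counting from Monday = 0 gives Saturday.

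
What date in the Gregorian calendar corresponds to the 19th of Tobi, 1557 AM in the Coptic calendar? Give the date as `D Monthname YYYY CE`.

26 January 1841 CE

Julian Day Number of the source date = 2393497.
Converting JDN 2393497 to the Gregorian calendar gives 26 January 1841 CE.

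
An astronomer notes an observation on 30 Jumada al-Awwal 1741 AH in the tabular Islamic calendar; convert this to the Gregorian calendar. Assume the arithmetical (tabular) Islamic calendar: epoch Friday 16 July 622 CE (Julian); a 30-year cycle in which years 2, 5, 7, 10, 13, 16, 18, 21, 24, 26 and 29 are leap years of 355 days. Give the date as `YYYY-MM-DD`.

Julian Day Number of the source date = 2565185.
Converting JDN 2565185 to the Gregorian calendar gives 20 February 2311 CE.

2311-02-20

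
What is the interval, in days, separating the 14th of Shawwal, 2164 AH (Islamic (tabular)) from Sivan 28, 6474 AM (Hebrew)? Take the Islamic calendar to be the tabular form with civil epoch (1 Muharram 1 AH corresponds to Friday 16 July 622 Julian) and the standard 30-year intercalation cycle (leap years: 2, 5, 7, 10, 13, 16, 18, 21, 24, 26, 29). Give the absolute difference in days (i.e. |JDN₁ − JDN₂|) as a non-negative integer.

First date → JDN 2715214; second date → JDN 2712510.
The interval is |2715214 − 2712510| = 2704 days.

2704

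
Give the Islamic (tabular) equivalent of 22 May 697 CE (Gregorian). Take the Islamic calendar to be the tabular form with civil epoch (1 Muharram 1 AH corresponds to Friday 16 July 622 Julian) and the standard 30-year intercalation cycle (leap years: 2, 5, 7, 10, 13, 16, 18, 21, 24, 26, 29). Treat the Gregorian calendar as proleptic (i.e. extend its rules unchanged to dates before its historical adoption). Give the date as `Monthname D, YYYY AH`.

Safar 21, 78 AH

Both dates share Julian Day Number 1975776; in the tabular Islamic calendar that is 21 Safar 78 AH.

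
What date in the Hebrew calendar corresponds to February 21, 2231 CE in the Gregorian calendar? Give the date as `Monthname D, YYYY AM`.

Julian Day Number of the source date = 2535967.
Converting JDN 2535967 to the Hebrew calendar gives 17 Adar I 5991 AM.

Adar I 17, 5991 AM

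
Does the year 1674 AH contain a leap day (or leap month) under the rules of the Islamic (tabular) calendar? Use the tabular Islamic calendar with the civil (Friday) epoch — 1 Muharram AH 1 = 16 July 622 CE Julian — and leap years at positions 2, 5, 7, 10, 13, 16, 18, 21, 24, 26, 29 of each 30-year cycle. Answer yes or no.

yes

Year 1674 AH is year 24 of its 30-year cycle; leap positions are 2, 5, 7, 10, 13, 16, 18, 21, 24, 26, 29, so it is a leap year (355 days).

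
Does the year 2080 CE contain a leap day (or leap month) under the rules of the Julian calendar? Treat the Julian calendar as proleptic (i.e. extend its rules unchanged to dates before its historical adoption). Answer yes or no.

yes

2080 mod 4 = 0, so it is a leap year in the Julian calendar.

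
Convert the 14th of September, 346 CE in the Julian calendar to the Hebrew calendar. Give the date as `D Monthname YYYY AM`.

Both dates share Julian Day Number 1847691; in the Hebrew calendar that is 11 Tishrei 4107 AM.

11 Tishrei 4107 AM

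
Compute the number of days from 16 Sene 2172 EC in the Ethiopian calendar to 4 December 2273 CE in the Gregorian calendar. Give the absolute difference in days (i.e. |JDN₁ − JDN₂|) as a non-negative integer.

34130

JDN of the first date = 2517464.
JDN of the second date = 2551594.
|2551594 − 2517464| = 34130.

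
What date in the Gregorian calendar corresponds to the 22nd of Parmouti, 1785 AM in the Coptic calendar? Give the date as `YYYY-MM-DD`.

2069-04-30

Julian Day Number of the source date = 2476867.
Converting JDN 2476867 to the Gregorian calendar gives 30 April 2069 CE.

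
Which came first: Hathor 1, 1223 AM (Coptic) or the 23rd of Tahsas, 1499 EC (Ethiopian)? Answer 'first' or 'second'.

First date → JDN 2271425; second date → JDN 2271477.
JDN 2271425 < JDN 2271477, so the first date is earlier.

first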